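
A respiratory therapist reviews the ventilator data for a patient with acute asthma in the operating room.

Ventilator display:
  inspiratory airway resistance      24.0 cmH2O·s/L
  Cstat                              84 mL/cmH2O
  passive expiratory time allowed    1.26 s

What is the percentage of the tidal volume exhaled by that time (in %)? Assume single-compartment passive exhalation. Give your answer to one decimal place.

46.5

τ = R × C = 24.0 × 84 mL/cmH2O = 24.0 × 0.084 L/cmH2O = 2.016 s.
Passive exhalation: V(t)/V₀ = e^(−t/τ) = e^(−1.26/2.016) = 0.5353.
Fraction exhaled = 1 − 0.5353 = 0.4647 → 46.47%.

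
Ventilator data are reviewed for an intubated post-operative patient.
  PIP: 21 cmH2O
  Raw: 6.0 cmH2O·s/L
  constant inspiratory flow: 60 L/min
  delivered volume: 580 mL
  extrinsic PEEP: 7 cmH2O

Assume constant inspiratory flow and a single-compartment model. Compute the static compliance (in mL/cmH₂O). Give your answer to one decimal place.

Flow: 60 L/min ÷ 60 = 1 L/s.
Equation of motion (constant flow): PIP = Vt/C + R·V̇ + PEEP.
Vt/C = PIP − R·V̇ − PEEP = 21 − 6.0×1 − 7 = 21 − 6.0 − 7 = 8.0 cmH2O.
C = Vt / 8.0 = 580 / 8.0 = 72.5 mL/cmH2O.

72.5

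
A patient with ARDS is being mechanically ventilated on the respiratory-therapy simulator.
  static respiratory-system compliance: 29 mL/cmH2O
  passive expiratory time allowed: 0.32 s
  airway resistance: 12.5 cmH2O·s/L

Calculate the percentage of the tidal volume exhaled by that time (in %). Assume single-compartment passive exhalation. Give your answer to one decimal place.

58.6

τ = R × C = 12.5 × 29 mL/cmH2O = 12.5 × 0.029 L/cmH2O = 0.3625 s.
Passive exhalation: V(t)/V₀ = e^(−t/τ) = e^(−0.32/0.3625) = 0.4136.
Fraction exhaled = 1 − 0.4136 = 0.5864 → 58.64%.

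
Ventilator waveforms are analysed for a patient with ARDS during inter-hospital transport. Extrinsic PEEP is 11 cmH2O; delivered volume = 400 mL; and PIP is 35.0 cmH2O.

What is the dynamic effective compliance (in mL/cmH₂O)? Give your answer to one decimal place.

16.7

Dynamic compliance = Vt / (PIP − PEEP) = 400 / (35.0 − 11) = 400 / 24.0 = 16.667 mL/cmH2O.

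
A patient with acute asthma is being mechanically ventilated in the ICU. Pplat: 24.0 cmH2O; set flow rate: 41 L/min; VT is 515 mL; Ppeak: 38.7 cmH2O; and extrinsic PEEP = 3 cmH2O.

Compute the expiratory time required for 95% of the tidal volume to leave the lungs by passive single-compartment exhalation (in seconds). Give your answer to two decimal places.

Flow: 41 L/min ÷ 60 = 0.6833 L/s.
R = (PIP − Pplat)/V̇ = (38.7 − 24.0) / 0.6833 = 14.7/0.6833 = 21.513 cmH2O·s/L.
C = Vt/(Pplat − PEEP) = 515.0 / (24.0 − 3) = 515.0/21.0 = 24.524 mL/cmH2O.
τ = R × C = 21.513 × 0.02452 L/cmH2O = 0.5275 s.
t = −τ·ln(1 − 0.95) = −0.5275·ln(0.05) = 1.58 s.

1.58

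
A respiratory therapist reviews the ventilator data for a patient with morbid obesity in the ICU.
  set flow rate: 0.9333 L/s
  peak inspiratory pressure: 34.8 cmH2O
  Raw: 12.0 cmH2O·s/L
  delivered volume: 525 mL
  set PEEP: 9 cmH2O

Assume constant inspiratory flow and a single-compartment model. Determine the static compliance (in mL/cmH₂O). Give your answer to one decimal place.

Equation of motion (constant flow): PIP = Vt/C + R·V̇ + PEEP.
Vt/C = PIP − R·V̇ − PEEP = 34.8 − 12.0×0.9333 − 9 = 34.8 − 11.2 − 9 = 14.6 cmH2O.
C = Vt / 14.6 = 525 / 14.6 = 35.959 mL/cmH2O.

36.0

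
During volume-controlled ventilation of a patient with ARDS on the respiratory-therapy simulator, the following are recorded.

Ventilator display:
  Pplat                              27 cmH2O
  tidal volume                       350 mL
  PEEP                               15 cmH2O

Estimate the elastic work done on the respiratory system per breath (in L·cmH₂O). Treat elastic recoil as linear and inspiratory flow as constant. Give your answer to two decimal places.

Elastic work ≈ ½ × (Pplat − PEEP) × Vt = 0.5 × (27 − 15) × 0.350 L = 0.5 × 12.0 × 0.350 = 2.1 L·cmH2O.

2.10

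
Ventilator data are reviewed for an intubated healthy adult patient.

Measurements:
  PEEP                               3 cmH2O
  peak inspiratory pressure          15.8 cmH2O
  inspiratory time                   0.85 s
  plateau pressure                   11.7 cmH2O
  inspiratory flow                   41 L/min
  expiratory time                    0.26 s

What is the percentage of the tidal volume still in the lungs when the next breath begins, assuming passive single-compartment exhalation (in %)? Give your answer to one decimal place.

52.3

Flow: 41 L/min ÷ 60 = 0.6833 L/s.
Vt = flow × Ti = 0.6833 L/s × 0.85 s × 1000 mL/L = 580.81 mL.
R = (PIP − Pplat)/V̇ = (15.8 − 11.7) / 0.6833 = 4.1/0.6833 = 6.0 cmH2O·s/L.
C = Vt/(Pplat − PEEP) = 580.81 / (11.7 − 3) = 580.81/8.7 = 66.76 mL/cmH2O.
τ = R × C = 6.0 × 0.06676 L/cmH2O = 0.4006 s.
Fraction remaining at end-expiration = e^(−Te/τ) = e^(−0.26/0.4006) = 0.5226 → 52.26%.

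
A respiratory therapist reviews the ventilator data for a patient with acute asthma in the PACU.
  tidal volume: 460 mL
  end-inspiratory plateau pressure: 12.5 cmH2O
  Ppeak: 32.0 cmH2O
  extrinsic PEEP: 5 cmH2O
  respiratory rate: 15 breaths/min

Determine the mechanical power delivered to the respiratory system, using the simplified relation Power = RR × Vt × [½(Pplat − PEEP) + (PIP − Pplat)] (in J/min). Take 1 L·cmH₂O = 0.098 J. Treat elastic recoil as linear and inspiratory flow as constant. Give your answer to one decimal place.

Per-breath work = Vt × [½(Pplat−PEEP) + (PIP−Pplat)] = 0.460 × [0.5×7.5 + 19.5] = 0.460 × 23.25 = 10.695 L·cmH2O.
Power = 15 × 10.695 = 160.43 L·cmH2O/min.
× 0.098 J/(L·cmH2O) → 15.722 J/min.

15.7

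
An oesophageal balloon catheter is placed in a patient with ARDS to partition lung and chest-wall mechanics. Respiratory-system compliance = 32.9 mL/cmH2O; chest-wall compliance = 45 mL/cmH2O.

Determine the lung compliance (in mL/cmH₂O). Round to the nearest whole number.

1/CL = 1/Crs − 1/Ccw.
1/CL = 1/32.9 − 1/45 = 0.008173.
CL = 122.35 mL/cmH2O.

122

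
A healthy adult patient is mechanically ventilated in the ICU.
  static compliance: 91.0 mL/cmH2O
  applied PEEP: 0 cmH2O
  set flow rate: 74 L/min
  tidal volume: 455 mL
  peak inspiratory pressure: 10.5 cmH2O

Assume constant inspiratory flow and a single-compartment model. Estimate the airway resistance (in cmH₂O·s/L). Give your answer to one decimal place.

4.5

Flow: 74 L/min ÷ 60 = 1.2333 L/s.
Equation of motion (constant flow): PIP = Vt/C + R·V̇ + PEEP.
R·V̇ = PIP − Vt/C − PEEP = 10.5 − 455/91.0 − 0 = 10.5 − 5.0 − 0 = 5.5 cmH2O.
R = 5.5 / 1.2333 = 4.46 cmH2O·s/L.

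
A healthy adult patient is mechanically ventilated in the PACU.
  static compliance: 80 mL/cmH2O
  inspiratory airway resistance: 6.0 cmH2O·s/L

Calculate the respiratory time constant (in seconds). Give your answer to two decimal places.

τ = R × C = 6.0 × 80 mL/cmH2O = 6.0 × 0.080 L/cmH2O = 0.48 s.

0.48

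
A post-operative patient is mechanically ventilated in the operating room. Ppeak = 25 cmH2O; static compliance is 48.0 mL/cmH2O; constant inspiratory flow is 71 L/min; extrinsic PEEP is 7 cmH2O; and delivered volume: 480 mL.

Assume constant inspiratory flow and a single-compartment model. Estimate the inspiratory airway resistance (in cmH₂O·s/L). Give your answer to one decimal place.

Flow: 71 L/min ÷ 60 = 1.1833 L/s.
Equation of motion (constant flow): PIP = Vt/C + R·V̇ + PEEP.
R·V̇ = PIP − Vt/C − PEEP = 25 − 480/48.0 − 7 = 25 − 10.0 − 7 = 8.0 cmH2O.
R = 8.0 / 1.1833 = 6.761 cmH2O·s/L.

6.8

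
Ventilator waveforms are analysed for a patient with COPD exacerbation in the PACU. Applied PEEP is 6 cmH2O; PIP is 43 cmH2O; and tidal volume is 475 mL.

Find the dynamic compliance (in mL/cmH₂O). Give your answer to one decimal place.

12.8

Dynamic compliance = Vt / (PIP − PEEP) = 475 / (43 − 6) = 475 / 37.0 = 12.838 mL/cmH2O.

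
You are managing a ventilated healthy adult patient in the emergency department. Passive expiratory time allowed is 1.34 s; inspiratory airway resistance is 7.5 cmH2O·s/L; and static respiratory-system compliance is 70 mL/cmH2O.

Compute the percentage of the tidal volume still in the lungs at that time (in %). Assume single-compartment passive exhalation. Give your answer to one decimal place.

7.8

τ = R × C = 7.5 × 70 mL/cmH2O = 7.5 × 0.070 L/cmH2O = 0.525 s.
Passive exhalation: V(t)/V₀ = e^(−t/τ) = e^(−1.34/0.525) = 0.0779.
Fraction remaining = 0.0779 → 7.79%.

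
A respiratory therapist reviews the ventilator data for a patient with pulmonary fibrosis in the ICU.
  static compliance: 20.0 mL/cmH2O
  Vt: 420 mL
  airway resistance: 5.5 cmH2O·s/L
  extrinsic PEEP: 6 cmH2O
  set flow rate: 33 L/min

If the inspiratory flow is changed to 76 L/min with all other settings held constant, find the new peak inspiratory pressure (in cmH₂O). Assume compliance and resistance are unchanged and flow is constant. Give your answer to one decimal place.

34.0

Flow: 33 L/min ÷ 60 = 0.55 L/s.
New flow: 76 L/min ÷ 60 = 1.2667 L/s.
PIP = Vt/C + R·V̇ + PEEP (constant-flow equation of motion).
Only the resistive term changes: ΔPIP = R × ΔV̇ = 5.5 × (1.2667 − 0.55) = 5.5 × 0.7167 = 3.942 cmH2O.
Original PIP = 420/20.0 + 5.5×0.55 + 6 = 30.025 cmH2O; new PIP = 30.025 + (3.942) = 33.967 cmH2O.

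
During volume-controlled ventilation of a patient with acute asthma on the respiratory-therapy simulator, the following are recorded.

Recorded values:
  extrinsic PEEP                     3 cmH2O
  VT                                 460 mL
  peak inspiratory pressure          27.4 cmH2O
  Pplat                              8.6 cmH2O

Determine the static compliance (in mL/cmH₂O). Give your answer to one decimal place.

Cstat = Vt / (Pplat − PEEP) = 460 / (8.6 − 3) = 460 / 5.6 = 82.143 mL/cmH2O.

82.1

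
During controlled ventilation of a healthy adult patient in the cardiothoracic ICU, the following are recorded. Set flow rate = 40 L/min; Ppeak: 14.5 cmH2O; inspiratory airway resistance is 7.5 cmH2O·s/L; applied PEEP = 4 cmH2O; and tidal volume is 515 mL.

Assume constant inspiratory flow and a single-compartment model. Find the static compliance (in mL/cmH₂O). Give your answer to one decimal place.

93.6

Flow: 40 L/min ÷ 60 = 0.6667 L/s.
Equation of motion (constant flow): PIP = Vt/C + R·V̇ + PEEP.
Vt/C = PIP − R·V̇ − PEEP = 14.5 − 7.5×0.6667 − 4 = 14.5 − 5.0 − 4 = 5.5 cmH2O.
C = Vt / 5.5 = 515 / 5.5 = 93.636 mL/cmH2O.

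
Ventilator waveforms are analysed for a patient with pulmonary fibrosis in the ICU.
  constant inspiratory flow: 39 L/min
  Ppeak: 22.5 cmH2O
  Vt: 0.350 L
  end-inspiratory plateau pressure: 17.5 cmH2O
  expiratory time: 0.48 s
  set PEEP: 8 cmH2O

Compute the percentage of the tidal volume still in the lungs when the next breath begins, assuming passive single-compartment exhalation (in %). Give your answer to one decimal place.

Flow: 39 L/min ÷ 60 = 0.65 L/s.
R = (PIP − Pplat)/V̇ = (22.5 − 17.5) / 0.65 = 5.0/0.65 = 7.692 cmH2O·s/L.
C = Vt/(Pplat − PEEP) = 350.0 / (17.5 − 8) = 350.0/9.5 = 36.842 mL/cmH2O.
τ = R × C = 7.692 × 0.03684 L/cmH2O = 0.2834 s.
Fraction remaining at end-expiration = e^(−Te/τ) = e^(−0.48/0.2834) = 0.1838 → 18.38%.

18.4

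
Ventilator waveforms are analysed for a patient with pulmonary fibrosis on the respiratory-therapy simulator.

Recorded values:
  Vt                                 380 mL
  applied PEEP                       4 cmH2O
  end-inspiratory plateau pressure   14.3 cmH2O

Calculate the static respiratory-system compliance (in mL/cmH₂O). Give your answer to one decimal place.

36.9

Cstat = Vt / (Pplat − PEEP) = 380 / (14.3 − 4) = 380 / 10.3 = 36.893 mL/cmH2O.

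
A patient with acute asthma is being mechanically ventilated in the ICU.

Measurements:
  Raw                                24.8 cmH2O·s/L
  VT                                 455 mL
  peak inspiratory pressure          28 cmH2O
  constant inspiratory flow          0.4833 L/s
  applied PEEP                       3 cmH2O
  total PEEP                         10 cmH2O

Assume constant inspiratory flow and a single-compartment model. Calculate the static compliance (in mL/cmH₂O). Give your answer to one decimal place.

75.7

Total PEEP = 10 cmH2O (set 3 + intrinsic 7); this is the baseline alveolar pressure.
Equation of motion (constant flow): PIP = Vt/C + R·V̇ + PEEP.
Vt/C = PIP − R·V̇ − PEEP = 28 − 24.8×0.4833 − 10 = 28 − 11.986 − 10 = 6.014 cmH2O.
C = Vt / 6.014 = 455 / 6.014 = 75.657 mL/cmH2O.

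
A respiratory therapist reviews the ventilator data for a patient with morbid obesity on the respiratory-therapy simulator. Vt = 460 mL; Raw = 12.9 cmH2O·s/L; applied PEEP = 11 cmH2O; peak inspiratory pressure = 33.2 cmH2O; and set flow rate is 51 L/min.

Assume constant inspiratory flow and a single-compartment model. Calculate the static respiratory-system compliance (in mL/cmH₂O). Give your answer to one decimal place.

Flow: 51 L/min ÷ 60 = 0.85 L/s.
Equation of motion (constant flow): PIP = Vt/C + R·V̇ + PEEP.
Vt/C = PIP − R·V̇ − PEEP = 33.2 − 12.9×0.85 − 11 = 33.2 − 10.965 − 11 = 11.235 cmH2O.
C = Vt / 11.235 = 460 / 11.235 = 40.943 mL/cmH2O.

40.9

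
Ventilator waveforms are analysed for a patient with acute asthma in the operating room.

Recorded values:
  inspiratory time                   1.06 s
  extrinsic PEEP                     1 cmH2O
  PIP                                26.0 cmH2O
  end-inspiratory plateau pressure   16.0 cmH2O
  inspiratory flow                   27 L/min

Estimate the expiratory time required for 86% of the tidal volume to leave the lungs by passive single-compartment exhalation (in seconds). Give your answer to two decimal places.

Flow: 27 L/min ÷ 60 = 0.45 L/s.
Vt = flow × Ti = 0.45 L/s × 1.06 s × 1000 mL/L = 477.0 mL.
R = (PIP − Pplat)/V̇ = (26.0 − 16.0) / 0.45 = 10.0/0.45 = 22.222 cmH2O·s/L.
C = Vt/(Pplat − PEEP) = 477.0 / (16.0 − 1) = 477.0/15.0 = 31.8 mL/cmH2O.
τ = R × C = 22.222 × 0.0318 L/cmH2O = 0.7067 s.
t = −τ·ln(1 − 0.86) = −0.7067·ln(0.14) = 1.389 s.

1.39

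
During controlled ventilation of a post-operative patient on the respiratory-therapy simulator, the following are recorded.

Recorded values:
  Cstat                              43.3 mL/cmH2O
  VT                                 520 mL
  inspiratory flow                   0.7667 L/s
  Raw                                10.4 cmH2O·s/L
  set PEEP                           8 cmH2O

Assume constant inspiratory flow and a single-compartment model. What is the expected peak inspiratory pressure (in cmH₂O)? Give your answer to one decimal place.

28.0

Equation of motion (constant flow): PIP = Vt/C + R·V̇ + PEEP.
PIP = 520/43.3 + 10.4×0.7667 + 8 = 12.009 + 7.974 + 8 = 27.983 cmH2O.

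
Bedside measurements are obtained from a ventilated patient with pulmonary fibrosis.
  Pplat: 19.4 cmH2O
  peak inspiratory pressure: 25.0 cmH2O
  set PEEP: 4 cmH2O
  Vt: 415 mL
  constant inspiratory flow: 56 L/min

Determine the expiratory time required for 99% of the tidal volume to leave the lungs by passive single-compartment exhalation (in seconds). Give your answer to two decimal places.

Flow: 56 L/min ÷ 60 = 0.9333 L/s.
R = (PIP − Pplat)/V̇ = (25.0 − 19.4) / 0.9333 = 5.6/0.9333 = 6.0 cmH2O·s/L.
C = Vt/(Pplat − PEEP) = 415.0 / (19.4 − 4) = 415.0/15.4 = 26.948 mL/cmH2O.
τ = R × C = 6.0 × 0.02695 L/cmH2O = 0.1617 s.
t = −τ·ln(1 − 0.99) = −0.1617·ln(0.01) = 0.7447 s.

0.74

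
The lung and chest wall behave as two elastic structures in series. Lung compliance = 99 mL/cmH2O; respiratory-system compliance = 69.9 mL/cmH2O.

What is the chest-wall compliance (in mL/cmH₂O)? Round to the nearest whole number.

238

1/Ccw = 1/Crs − 1/CL.
1/Ccw = 1/69.9 − 1/99 = 0.004205.
Ccw = 237.81 mL/cmH2O.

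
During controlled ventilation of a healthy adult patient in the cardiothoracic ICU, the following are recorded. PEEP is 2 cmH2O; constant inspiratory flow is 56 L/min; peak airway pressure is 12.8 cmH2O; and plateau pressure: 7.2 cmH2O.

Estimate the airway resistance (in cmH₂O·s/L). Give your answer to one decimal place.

6.0

Flow: 56 L/min ÷ 60 = 0.9333 L/s.
Raw = (PIP − Pplat) / flow = (12.8 − 7.2) / 0.9333 = 5.6 / 0.9333 = 6.0 cmH2O·s/L.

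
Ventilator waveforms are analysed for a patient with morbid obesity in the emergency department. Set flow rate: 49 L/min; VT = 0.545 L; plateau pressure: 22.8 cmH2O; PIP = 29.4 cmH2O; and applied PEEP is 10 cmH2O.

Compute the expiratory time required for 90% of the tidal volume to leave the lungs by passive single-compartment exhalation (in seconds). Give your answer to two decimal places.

0.79

Flow: 49 L/min ÷ 60 = 0.8167 L/s.
R = (PIP − Pplat)/V̇ = (29.4 − 22.8) / 0.8167 = 6.6/0.8167 = 8.081 cmH2O·s/L.
C = Vt/(Pplat − PEEP) = 545.0 / (22.8 − 10) = 545.0/12.8 = 42.578 mL/cmH2O.
τ = R × C = 8.081 × 0.04258 L/cmH2O = 0.3441 s.
t = −τ·ln(1 − 0.90) = −0.3441·ln(0.1) = 0.7923 s.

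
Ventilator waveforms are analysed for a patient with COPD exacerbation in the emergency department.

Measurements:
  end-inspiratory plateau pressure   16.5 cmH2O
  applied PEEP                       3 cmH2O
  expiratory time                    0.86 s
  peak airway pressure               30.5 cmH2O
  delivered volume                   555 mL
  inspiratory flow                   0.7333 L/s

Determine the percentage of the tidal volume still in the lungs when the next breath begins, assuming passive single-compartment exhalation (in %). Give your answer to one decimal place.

R = (PIP − Pplat)/V̇ = (30.5 − 16.5) / 0.7333 = 14.0/0.7333 = 19.092 cmH2O·s/L.
C = Vt/(Pplat − PEEP) = 555.0 / (16.5 − 3) = 555.0/13.5 = 41.111 mL/cmH2O.
τ = R × C = 19.092 × 0.04111 L/cmH2O = 0.7849 s.
Fraction remaining at end-expiration = e^(−Te/τ) = e^(−0.86/0.7849) = 0.3343 → 33.43%.

33.4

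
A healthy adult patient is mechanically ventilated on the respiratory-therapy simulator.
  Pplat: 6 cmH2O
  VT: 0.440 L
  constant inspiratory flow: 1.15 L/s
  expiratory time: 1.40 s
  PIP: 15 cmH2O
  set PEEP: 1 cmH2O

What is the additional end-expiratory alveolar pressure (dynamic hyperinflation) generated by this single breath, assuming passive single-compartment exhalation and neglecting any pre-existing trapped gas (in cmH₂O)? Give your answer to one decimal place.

R = (PIP − Pplat)/V̇ = (15 − 6) / 1.15 = 9.0/1.15 = 7.826 cmH2O·s/L.
C = Vt/(Pplat − PEEP) = 440.0 / (6 − 1) = 440.0/5.0 = 88.0 mL/cmH2O.
τ = R × C = 7.826 × 0.088 L/cmH2O = 0.6887 s.
Fraction remaining = e^(−Te/τ) = e^(−1.40/0.6887) = 0.131; trapped volume = 440.0 × 0.131 = 57.64 mL.
Additional alveolar pressure from trapping ≈ V_trapped / C = 57.64 / 88.0 = 0.655 cmH2O.

0.7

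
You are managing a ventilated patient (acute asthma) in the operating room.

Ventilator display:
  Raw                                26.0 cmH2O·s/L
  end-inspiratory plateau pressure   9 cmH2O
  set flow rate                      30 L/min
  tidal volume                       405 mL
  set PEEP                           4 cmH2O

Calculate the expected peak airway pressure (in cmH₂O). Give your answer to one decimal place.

22.0

Flow: 30 L/min ÷ 60 = 0.5 L/s.
PIP = Pplat + Raw × flow = 9 + 26.0 × 0.5 = 9 + 13.0 = 22.0 cmH2O.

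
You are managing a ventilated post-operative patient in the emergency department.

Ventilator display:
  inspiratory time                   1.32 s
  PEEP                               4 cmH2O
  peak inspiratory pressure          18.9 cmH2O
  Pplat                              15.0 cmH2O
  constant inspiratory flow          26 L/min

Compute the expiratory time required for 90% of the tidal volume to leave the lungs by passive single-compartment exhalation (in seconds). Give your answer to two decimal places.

1.08

Flow: 26 L/min ÷ 60 = 0.4333 L/s.
Vt = flow × Ti = 0.4333 L/s × 1.32 s × 1000 mL/L = 571.96 mL.
R = (PIP − Pplat)/V̇ = (18.9 − 15.0) / 0.4333 = 3.9/0.4333 = 9.001 cmH2O·s/L.
C = Vt/(Pplat − PEEP) = 571.96 / (15.0 − 4) = 571.96/11.0 = 51.996 mL/cmH2O.
τ = R × C = 9.001 × 0.052 L/cmH2O = 0.4681 s.
t = −τ·ln(1 − 0.90) = −0.4681·ln(0.1) = 1.078 s.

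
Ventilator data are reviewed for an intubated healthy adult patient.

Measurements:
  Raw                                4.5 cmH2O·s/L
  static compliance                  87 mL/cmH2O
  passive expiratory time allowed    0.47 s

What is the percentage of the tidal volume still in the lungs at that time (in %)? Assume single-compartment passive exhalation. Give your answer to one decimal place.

30.1

τ = R × C = 4.5 × 87 mL/cmH2O = 4.5 × 0.087 L/cmH2O = 0.3915 s.
Passive exhalation: V(t)/V₀ = e^(−t/τ) = e^(−0.47/0.3915) = 0.301.
Fraction remaining = 0.301 → 30.1%.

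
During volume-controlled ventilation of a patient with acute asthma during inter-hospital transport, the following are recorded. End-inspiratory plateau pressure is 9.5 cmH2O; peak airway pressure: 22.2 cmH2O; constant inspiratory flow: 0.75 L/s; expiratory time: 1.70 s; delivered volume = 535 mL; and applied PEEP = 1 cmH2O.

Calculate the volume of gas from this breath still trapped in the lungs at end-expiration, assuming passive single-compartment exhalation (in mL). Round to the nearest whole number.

109

R = (PIP − Pplat)/V̇ = (22.2 − 9.5) / 0.75 = 12.7/0.75 = 16.933 cmH2O·s/L.
C = Vt/(Pplat − PEEP) = 535.0 / (9.5 − 1) = 535.0/8.5 = 62.941 mL/cmH2O.
τ = R × C = 16.933 × 0.06294 L/cmH2O = 1.066 s.
Fraction remaining = e^(−Te/τ) = e^(−1.70/1.066) = 0.203.
Trapped volume = 535.0 × 0.203 = 108.61 mL.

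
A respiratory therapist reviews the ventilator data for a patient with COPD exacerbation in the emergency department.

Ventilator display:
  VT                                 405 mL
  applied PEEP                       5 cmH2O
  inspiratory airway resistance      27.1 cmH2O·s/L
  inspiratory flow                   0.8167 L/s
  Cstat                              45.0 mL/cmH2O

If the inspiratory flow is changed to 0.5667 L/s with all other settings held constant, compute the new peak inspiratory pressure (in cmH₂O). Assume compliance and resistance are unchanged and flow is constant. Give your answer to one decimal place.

PIP = Vt/C + R·V̇ + PEEP (constant-flow equation of motion).
Only the resistive term changes: ΔPIP = R × ΔV̇ = 27.1 × (0.5667 − 0.8167) = 27.1 × -0.25 = -6.775 cmH2O.
Original PIP = 405/45.0 + 27.1×0.8167 + 5 = 36.133 cmH2O; new PIP = 36.133 + (-6.775) = 29.358 cmH2O.

29.4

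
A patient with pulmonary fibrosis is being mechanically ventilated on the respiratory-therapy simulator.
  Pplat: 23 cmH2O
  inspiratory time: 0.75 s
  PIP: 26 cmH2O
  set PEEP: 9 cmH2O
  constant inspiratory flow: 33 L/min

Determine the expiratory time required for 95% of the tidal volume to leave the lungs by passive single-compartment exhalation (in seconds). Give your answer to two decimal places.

0.48

Flow: 33 L/min ÷ 60 = 0.55 L/s.
Vt = flow × Ti = 0.55 L/s × 0.75 s × 1000 mL/L = 412.5 mL.
R = (PIP − Pplat)/V̇ = (26 − 23) / 0.55 = 3.0/0.55 = 5.455 cmH2O·s/L.
C = Vt/(Pplat − PEEP) = 412.5 / (23 − 9) = 412.5/14.0 = 29.464 mL/cmH2O.
τ = R × C = 5.455 × 0.02946 L/cmH2O = 0.1607 s.
t = −τ·ln(1 − 0.95) = −0.1607·ln(0.05) = 0.4814 s.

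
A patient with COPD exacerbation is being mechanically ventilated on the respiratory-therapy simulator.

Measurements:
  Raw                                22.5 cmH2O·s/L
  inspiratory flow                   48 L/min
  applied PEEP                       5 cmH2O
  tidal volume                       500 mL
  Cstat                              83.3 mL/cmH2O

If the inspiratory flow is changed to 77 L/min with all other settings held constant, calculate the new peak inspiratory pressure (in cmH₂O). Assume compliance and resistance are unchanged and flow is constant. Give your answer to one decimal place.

Flow: 48 L/min ÷ 60 = 0.8 L/s.
New flow: 77 L/min ÷ 60 = 1.2833 L/s.
PIP = Vt/C + R·V̇ + PEEP (constant-flow equation of motion).
Only the resistive term changes: ΔPIP = R × ΔV̇ = 22.5 × (1.2833 − 0.8) = 22.5 × 0.4833 = 10.874 cmH2O.
Original PIP = 500/83.3 + 22.5×0.8 + 5 = 29.002 cmH2O; new PIP = 29.002 + (10.874) = 39.876 cmH2O.

39.9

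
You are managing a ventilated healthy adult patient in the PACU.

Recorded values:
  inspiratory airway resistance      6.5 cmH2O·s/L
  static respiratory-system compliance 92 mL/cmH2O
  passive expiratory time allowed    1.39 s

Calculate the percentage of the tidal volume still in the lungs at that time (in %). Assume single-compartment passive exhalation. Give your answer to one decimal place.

τ = R × C = 6.5 × 92 mL/cmH2O = 6.5 × 0.092 L/cmH2O = 0.598 s.
Passive exhalation: V(t)/V₀ = e^(−t/τ) = e^(−1.39/0.598) = 0.09784.
Fraction remaining = 0.09784 → 9.784%.

9.8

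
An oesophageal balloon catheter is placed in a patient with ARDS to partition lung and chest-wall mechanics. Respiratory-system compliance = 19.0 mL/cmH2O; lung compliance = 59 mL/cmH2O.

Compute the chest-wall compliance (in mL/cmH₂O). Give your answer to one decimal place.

1/Ccw = 1/Crs − 1/CL.
1/Ccw = 1/19.0 − 1/59 = 0.03568.
Ccw = 28.027 mL/cmH2O.

28.0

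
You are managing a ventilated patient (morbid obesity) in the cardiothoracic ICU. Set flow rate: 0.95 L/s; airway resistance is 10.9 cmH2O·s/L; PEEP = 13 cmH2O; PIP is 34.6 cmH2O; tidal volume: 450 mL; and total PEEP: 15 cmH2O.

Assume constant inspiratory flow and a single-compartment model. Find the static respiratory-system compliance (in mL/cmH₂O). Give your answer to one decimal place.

48.7

Total PEEP = 15 cmH2O (set 13 + intrinsic 2); this is the baseline alveolar pressure.
Equation of motion (constant flow): PIP = Vt/C + R·V̇ + PEEP.
Vt/C = PIP − R·V̇ − PEEP = 34.6 − 10.9×0.95 − 15 = 34.6 − 10.355 − 15 = 9.245 cmH2O.
C = Vt / 9.245 = 450 / 9.245 = 48.675 mL/cmH2O.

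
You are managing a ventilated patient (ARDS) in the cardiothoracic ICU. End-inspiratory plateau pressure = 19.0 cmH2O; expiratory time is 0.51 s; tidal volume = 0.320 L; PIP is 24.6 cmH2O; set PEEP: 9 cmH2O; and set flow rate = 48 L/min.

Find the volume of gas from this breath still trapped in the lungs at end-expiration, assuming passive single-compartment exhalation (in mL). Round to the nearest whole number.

Flow: 48 L/min ÷ 60 = 0.8 L/s.
R = (PIP − Pplat)/V̇ = (24.6 − 19.0) / 0.8 = 5.6/0.8 = 7.0 cmH2O·s/L.
C = Vt/(Pplat − PEEP) = 320.0 / (19.0 − 9) = 320.0/10.0 = 32.0 mL/cmH2O.
τ = R × C = 7.0 × 0.032 L/cmH2O = 0.224 s.
Fraction remaining = e^(−Te/τ) = e^(−0.51/0.224) = 0.1026.
Trapped volume = 320.0 × 0.1026 = 32.832 mL.

33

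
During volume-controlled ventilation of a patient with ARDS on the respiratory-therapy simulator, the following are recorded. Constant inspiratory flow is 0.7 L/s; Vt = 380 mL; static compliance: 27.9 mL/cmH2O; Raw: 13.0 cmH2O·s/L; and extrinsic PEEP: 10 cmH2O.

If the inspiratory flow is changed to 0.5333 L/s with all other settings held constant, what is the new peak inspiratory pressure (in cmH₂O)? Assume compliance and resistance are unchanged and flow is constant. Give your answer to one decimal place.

PIP = Vt/C + R·V̇ + PEEP (constant-flow equation of motion).
Only the resistive term changes: ΔPIP = R × ΔV̇ = 13.0 × (0.5333 − 0.7) = 13.0 × -0.1667 = -2.167 cmH2O.
Original PIP = 380/27.9 + 13.0×0.7 + 10 = 32.72 cmH2O; new PIP = 32.72 + (-2.167) = 30.553 cmH2O.

30.6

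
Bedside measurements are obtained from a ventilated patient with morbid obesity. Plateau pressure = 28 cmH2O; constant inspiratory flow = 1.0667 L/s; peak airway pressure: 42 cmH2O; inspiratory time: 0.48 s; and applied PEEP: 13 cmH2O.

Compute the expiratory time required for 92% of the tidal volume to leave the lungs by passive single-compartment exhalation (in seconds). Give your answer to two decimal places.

1.13

Vt = flow × Ti = 1.0667 L/s × 0.48 s × 1000 mL/L = 512.02 mL.
R = (PIP − Pplat)/V̇ = (42 − 28) / 1.0667 = 14.0/1.0667 = 13.125 cmH2O·s/L.
C = Vt/(Pplat − PEEP) = 512.02 / (28 − 13) = 512.02/15.0 = 34.135 mL/cmH2O.
τ = R × C = 13.125 × 0.03414 L/cmH2O = 0.4481 s.
t = −τ·ln(1 − 0.92) = −0.4481·ln(0.08) = 1.132 s.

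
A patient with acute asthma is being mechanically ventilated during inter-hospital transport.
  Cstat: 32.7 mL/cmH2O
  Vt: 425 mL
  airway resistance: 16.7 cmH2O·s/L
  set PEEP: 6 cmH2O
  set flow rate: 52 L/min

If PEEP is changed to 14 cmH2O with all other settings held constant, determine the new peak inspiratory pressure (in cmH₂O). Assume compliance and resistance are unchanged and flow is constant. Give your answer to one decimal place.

Flow: 52 L/min ÷ 60 = 0.8667 L/s.
PIP = Vt/C + R·V̇ + PEEP (constant-flow equation of motion).
Only the baseline term changes: ΔPIP = ΔPEEP = 14 − 6 = 8.0 cmH2O.
Original PIP = 425/32.7 + 16.7×0.8667 + 6 = 33.471 cmH2O; new PIP = 33.471 + (8.0) = 41.471 cmH2O.

41.5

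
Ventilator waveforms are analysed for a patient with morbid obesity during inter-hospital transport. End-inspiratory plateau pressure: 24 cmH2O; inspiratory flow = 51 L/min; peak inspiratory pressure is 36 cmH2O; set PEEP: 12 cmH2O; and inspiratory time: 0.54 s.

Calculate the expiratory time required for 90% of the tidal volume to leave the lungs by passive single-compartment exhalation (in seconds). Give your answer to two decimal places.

Flow: 51 L/min ÷ 60 = 0.85 L/s.
Vt = flow × Ti = 0.85 L/s × 0.54 s × 1000 mL/L = 459.0 mL.
R = (PIP − Pplat)/V̇ = (36 − 24) / 0.85 = 12.0/0.85 = 14.118 cmH2O·s/L.
C = Vt/(Pplat − PEEP) = 459.0 / (24 − 12) = 459.0/12.0 = 38.25 mL/cmH2O.
τ = R × C = 14.118 × 0.03825 L/cmH2O = 0.54 s.
t = −τ·ln(1 − 0.90) = −0.54·ln(0.1) = 1.243 s.

1.24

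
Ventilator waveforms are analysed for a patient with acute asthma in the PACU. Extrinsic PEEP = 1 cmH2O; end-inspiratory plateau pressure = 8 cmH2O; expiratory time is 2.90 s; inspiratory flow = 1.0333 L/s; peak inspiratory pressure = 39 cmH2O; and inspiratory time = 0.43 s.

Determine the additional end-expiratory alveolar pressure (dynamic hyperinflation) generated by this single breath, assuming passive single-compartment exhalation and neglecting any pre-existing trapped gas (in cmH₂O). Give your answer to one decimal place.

Vt = flow × Ti = 1.0333 L/s × 0.43 s × 1000 mL/L = 444.32 mL.
R = (PIP − Pplat)/V̇ = (39 − 8) / 1.0333 = 31.0/1.0333 = 30.001 cmH2O·s/L.
C = Vt/(Pplat − PEEP) = 444.32 / (8 − 1) = 444.32/7.0 = 63.474 mL/cmH2O.
τ = R × C = 30.001 × 0.06347 L/cmH2O = 1.904 s.
Fraction remaining = e^(−Te/τ) = e^(−2.90/1.904) = 0.218; trapped volume = 444.32 × 0.218 = 96.862 mL.
Additional alveolar pressure from trapping ≈ V_trapped / C = 96.862 / 63.474 = 1.526 cmH2O.

1.5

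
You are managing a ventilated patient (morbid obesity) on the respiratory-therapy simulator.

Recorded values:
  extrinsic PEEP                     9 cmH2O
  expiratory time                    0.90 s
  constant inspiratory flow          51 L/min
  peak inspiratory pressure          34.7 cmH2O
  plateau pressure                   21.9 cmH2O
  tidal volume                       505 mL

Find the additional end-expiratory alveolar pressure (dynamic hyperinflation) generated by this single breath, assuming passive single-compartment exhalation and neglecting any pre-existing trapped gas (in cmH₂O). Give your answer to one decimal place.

Flow: 51 L/min ÷ 60 = 0.85 L/s.
R = (PIP − Pplat)/V̇ = (34.7 − 21.9) / 0.85 = 12.8/0.85 = 15.059 cmH2O·s/L.
C = Vt/(Pplat − PEEP) = 505.0 / (21.9 − 9) = 505.0/12.9 = 39.147 mL/cmH2O.
τ = R × C = 15.059 × 0.03915 L/cmH2O = 0.5896 s.
Fraction remaining = e^(−Te/τ) = e^(−0.90/0.5896) = 0.2173; trapped volume = 505.0 × 0.2173 = 109.74 mL.
Additional alveolar pressure from trapping ≈ V_trapped / C = 109.74 / 39.147 = 2.803 cmH2O.

2.8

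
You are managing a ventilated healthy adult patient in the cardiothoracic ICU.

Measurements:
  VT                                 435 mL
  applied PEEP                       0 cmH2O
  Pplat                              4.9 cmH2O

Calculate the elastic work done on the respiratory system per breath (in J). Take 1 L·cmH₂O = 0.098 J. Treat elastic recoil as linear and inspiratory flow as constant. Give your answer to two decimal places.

0.10

Elastic work ≈ ½ × (Pplat − PEEP) × Vt = 0.5 × (4.9 − 0) × 0.435 L = 0.5 × 4.9 × 0.435 = 1.066 L·cmH2O.
× 0.098 J/(L·cmH2O) → 0.1045 J.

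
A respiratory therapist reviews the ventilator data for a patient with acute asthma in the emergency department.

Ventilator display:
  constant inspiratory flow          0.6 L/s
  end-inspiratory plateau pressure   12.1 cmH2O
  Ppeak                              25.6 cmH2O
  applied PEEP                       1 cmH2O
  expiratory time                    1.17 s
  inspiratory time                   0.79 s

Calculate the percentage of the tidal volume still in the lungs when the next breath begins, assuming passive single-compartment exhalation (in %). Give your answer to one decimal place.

Vt = flow × Ti = 0.6 L/s × 0.79 s × 1000 mL/L = 474.0 mL.
R = (PIP − Pplat)/V̇ = (25.6 − 12.1) / 0.6 = 13.5/0.6 = 22.5 cmH2O·s/L.
C = Vt/(Pplat − PEEP) = 474.0 / (12.1 − 1) = 474.0/11.1 = 42.703 mL/cmH2O.
τ = R × C = 22.5 × 0.0427 L/cmH2O = 0.9608 s.
Fraction remaining at end-expiration = e^(−Te/τ) = e^(−1.17/0.9608) = 0.2959 → 29.59%.

29.6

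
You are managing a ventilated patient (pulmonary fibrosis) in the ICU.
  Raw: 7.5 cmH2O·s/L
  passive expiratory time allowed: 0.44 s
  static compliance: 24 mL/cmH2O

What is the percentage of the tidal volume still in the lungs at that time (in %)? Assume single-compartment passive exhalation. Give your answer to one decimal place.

8.7

τ = R × C = 7.5 × 24 mL/cmH2O = 7.5 × 0.024 L/cmH2O = 0.18 s.
Passive exhalation: V(t)/V₀ = e^(−t/τ) = e^(−0.44/0.18) = 0.08677.
Fraction remaining = 0.08677 → 8.677%.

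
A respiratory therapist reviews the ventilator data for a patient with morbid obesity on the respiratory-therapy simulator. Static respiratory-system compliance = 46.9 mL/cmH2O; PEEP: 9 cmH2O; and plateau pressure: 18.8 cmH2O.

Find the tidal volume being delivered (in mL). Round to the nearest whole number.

460

Vt = Cstat × (Pplat − PEEP) = 46.9 × (18.8 − 9) = 46.9 × 9.8 = 459.62 mL.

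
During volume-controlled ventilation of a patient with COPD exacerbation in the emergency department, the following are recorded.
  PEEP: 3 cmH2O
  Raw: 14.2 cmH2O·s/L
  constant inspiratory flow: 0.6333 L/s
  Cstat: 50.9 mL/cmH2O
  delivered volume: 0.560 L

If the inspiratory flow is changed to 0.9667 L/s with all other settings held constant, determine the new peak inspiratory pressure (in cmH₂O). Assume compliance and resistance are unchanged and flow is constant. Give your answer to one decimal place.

PIP = Vt/C + R·V̇ + PEEP (constant-flow equation of motion).
Only the resistive term changes: ΔPIP = R × ΔV̇ = 14.2 × (0.9667 − 0.6333) = 14.2 × 0.3334 = 4.734 cmH2O.
Original PIP = 560/50.9 + 14.2×0.6333 + 3 = 22.995 cmH2O; new PIP = 22.995 + (4.734) = 27.729 cmH2O.

27.7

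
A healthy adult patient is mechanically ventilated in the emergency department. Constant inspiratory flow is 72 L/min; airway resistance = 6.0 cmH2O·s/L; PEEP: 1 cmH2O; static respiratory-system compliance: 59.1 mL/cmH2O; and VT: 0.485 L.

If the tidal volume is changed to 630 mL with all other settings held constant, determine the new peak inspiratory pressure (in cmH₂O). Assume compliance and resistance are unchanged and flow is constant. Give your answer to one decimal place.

18.9

Flow: 72 L/min ÷ 60 = 1.2 L/s.
PIP = Vt/C + R·V̇ + PEEP (constant-flow equation of motion).
Only the elastic term changes: ΔPIP = ΔVt / C = (630 − 485) / 59.1 = 2.453 cmH2O.
Original PIP = 485/59.1 + 6.0×1.2 + 1 = 16.406 cmH2O; new PIP = 16.406 + (2.453) = 18.859 cmH2O.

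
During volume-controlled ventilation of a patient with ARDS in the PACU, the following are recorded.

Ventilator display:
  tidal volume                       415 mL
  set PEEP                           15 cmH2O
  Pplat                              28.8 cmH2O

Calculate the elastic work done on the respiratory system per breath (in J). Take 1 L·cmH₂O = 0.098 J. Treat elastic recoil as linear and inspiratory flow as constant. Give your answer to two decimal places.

Elastic work ≈ ½ × (Pplat − PEEP) × Vt = 0.5 × (28.8 − 15) × 0.415 L = 0.5 × 13.8 × 0.415 = 2.864 L·cmH2O.
× 0.098 J/(L·cmH2O) → 0.2807 J.

0.28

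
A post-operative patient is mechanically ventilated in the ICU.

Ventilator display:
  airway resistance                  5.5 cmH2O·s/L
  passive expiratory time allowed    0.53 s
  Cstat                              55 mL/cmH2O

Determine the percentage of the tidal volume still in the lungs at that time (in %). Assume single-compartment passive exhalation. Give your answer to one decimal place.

τ = R × C = 5.5 × 55 mL/cmH2O = 5.5 × 0.055 L/cmH2O = 0.3025 s.
Passive exhalation: V(t)/V₀ = e^(−t/τ) = e^(−0.53/0.3025) = 0.1734.
Fraction remaining = 0.1734 → 17.34%.

17.3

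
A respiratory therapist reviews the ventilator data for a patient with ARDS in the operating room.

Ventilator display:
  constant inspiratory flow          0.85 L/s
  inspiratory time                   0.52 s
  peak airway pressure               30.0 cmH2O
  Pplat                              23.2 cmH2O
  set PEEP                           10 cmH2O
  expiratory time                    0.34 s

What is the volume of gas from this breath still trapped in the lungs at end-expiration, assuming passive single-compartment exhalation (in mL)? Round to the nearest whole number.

124

Vt = flow × Ti = 0.85 L/s × 0.52 s × 1000 mL/L = 442.0 mL.
R = (PIP − Pplat)/V̇ = (30.0 − 23.2) / 0.85 = 6.8/0.85 = 8.0 cmH2O·s/L.
C = Vt/(Pplat − PEEP) = 442.0 / (23.2 − 10) = 442.0/13.2 = 33.485 mL/cmH2O.
τ = R × C = 8.0 × 0.03349 L/cmH2O = 0.2679 s.
Fraction remaining = e^(−Te/τ) = e^(−0.34/0.2679) = 0.2811.
Trapped volume = 442.0 × 0.2811 = 124.25 mL.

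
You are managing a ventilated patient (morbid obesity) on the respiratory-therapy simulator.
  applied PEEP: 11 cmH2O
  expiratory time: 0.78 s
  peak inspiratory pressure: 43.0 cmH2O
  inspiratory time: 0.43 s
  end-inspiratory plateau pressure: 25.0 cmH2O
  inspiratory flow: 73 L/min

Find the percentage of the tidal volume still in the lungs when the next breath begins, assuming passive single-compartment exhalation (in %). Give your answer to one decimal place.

24.4

Flow: 73 L/min ÷ 60 = 1.2167 L/s.
Vt = flow × Ti = 1.2167 L/s × 0.43 s × 1000 mL/L = 523.18 mL.
R = (PIP − Pplat)/V̇ = (43.0 − 25.0) / 1.2167 = 18.0/1.2167 = 14.794 cmH2O·s/L.
C = Vt/(Pplat − PEEP) = 523.18 / (25.0 − 11) = 523.18/14.0 = 37.37 mL/cmH2O.
τ = R × C = 14.794 × 0.03737 L/cmH2O = 0.5529 s.
Fraction remaining at end-expiration = e^(−Te/τ) = e^(−0.78/0.5529) = 0.244 → 24.4%.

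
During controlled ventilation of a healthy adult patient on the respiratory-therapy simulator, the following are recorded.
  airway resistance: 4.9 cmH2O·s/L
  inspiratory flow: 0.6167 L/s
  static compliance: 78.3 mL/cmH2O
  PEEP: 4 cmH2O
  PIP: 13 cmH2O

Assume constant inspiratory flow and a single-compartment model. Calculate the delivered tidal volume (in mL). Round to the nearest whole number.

468

Equation of motion (constant flow): PIP = Vt/C + R·V̇ + PEEP.
Vt/C = PIP − R·V̇ − PEEP = 13 − 3.022 − 4 = 5.978 cmH2O.
Vt = C × 5.978 = 78.3 × 5.978 = 468.08 mL.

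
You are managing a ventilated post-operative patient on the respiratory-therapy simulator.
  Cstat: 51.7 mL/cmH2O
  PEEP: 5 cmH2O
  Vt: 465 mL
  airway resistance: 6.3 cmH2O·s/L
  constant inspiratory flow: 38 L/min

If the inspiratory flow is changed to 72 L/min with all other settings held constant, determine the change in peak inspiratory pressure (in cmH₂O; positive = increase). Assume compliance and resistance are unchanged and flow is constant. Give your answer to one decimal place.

3.6

Flow: 38 L/min ÷ 60 = 0.6333 L/s.
New flow: 72 L/min ÷ 60 = 1.2 L/s.
PIP = Vt/C + R·V̇ + PEEP (constant-flow equation of motion).
Only the resistive term changes: ΔPIP = R × ΔV̇ = 6.3 × (1.2 − 0.6333) = 6.3 × 0.5667 = 3.57 cmH2O.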